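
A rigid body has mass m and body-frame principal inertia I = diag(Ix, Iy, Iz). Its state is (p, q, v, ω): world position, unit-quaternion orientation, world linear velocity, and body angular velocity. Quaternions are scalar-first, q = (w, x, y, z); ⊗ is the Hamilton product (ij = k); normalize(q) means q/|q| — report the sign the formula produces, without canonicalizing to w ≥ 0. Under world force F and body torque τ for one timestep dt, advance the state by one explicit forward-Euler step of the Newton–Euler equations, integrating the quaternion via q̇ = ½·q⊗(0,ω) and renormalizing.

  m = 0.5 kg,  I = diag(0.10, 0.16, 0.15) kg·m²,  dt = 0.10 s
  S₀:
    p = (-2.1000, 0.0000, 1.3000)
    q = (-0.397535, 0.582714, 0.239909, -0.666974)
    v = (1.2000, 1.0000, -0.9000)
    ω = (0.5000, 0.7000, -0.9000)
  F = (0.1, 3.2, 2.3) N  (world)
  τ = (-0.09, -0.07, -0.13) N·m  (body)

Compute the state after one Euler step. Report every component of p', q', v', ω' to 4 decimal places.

gyro term ω×Iω = (0.0063, 0.0225, 0.0210)
α = I⁻¹(τ − ω×Iω) = (-0.9630, -0.5781, -1.0067)
new body rate ω' = (0.4037, 0.6422, -1.0007)
q⊗(0,ω) = (-1.0595699, 0.0521962, -0.0873189, 0.6457268)
q' = normalize(q + ½dt·q⊗(0,ω)) = (-0.4496, 0.5842, 0.2351, -0.6335)
linear accel F/m = (0.2000, 6.4000, 4.6000)
new position p' = (-1.9800, 0.1000, 1.2100)
v' = v + a·dt = (1.2200, 1.6400, -0.4400)

p' = (-1.9800, 0.1000, 1.2100)
q' = (-0.4496, 0.5842, 0.2351, -0.6335)
v' = (1.2200, 1.6400, -0.4400)
ω' = (0.4037, 0.6422, -1.0007)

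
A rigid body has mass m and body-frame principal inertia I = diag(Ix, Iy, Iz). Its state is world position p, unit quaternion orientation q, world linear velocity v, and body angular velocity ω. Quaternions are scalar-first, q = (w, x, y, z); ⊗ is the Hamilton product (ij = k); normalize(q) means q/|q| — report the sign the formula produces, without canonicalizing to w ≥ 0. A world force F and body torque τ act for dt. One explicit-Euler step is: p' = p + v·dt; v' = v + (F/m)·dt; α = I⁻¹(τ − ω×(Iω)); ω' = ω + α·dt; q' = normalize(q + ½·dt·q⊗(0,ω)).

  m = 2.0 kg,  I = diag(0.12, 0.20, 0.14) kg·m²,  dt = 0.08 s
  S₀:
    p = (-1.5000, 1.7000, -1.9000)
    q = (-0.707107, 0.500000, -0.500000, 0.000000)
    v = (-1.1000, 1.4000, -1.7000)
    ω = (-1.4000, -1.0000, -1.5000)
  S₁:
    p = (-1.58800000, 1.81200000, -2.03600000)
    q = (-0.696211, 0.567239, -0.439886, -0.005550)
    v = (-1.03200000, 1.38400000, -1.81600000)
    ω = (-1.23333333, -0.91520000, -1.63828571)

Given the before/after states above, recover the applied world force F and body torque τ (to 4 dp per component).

F = (1.7000, -0.4000, -2.9000)
τ = (0.1600, 0.1700, -0.1300)

Δv = v₁−v₀ = (0.06800000, -0.01600000, -0.11600000)
m·(v₁−v₀)/dt = (1.7000, -0.4000, -2.9000)
ω₁ − ω₀ = (0.16666667, 0.08480000, -0.13828571)
gyro term ω₀×Iω₀ = (-0.0900, -0.0420, 0.1120)
applied torque τ = (0.1600, 0.1700, -0.1300)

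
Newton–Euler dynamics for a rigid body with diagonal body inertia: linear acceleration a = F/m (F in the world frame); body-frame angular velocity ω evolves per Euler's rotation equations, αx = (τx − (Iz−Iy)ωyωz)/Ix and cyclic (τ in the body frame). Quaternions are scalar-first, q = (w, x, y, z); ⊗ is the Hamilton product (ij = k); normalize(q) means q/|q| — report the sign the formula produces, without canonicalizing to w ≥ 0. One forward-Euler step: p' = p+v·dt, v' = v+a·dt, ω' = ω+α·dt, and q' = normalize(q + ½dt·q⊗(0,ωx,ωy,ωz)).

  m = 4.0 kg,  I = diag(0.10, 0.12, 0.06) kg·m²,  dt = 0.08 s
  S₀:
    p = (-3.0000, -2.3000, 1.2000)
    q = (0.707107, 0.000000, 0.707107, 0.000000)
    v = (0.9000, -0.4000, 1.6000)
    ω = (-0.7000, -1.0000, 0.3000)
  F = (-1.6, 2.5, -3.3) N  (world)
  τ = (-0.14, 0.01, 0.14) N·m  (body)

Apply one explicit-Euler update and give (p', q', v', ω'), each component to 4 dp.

linear accel F/m = (-0.4000, 0.6250, -0.8250)
p' = p + v·dt = (-2.9280, -2.3320, 1.3280)
new velocity v' = (0.8680, -0.3500, 1.5340)
precession coupling ω×(Iω) = (0.0180, -0.0084, 0.0140)
(τ − ω×Iω)/I = (-1.5800, 0.1533, 2.1000)
new body rate ω' = (-0.8264, -0.9877, 0.4680)
2q̇ = q⊗(0,ω) = (0.7071070, -0.2828428, -0.7071070, 0.7071070)
q' = normalize(q + ½dt·q⊗(0,ω)) = (0.7345, -0.0113, 0.6780, 0.0282)

p' = (-2.9280, -2.3320, 1.3280)
q' = (0.7345, -0.0113, 0.6780, 0.0282)
v' = (0.8680, -0.3500, 1.5340)
ω' = (-0.8264, -0.9877, 0.4680)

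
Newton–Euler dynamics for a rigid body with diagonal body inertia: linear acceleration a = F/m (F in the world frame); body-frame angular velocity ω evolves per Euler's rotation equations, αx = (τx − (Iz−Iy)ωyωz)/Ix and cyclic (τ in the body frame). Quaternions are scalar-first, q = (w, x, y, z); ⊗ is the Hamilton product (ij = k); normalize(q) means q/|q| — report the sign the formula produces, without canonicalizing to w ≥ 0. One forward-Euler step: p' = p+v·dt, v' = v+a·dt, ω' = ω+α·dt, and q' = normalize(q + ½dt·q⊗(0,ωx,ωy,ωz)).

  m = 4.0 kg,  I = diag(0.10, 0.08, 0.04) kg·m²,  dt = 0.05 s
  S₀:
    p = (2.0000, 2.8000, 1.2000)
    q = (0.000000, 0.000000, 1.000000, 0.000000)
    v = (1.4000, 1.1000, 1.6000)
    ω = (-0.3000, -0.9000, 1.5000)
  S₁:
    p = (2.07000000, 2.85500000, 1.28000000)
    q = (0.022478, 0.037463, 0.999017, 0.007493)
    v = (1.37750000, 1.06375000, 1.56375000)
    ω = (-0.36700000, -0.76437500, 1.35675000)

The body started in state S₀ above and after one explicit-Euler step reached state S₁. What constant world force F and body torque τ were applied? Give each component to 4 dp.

ω₁ − ω₀ = (-0.06700000, 0.13562500, -0.14325000)
precession coupling = (0.0540, -0.0270, -0.0054)
I·α + gyro = (-0.0800, 0.1900, -0.1200)
velocity change Δv = (-0.02250000, -0.03625000, -0.03625000)
applied force F = (-1.8000, -2.9000, -2.9000)

F = (-1.8000, -2.9000, -2.9000)
τ = (-0.0800, 0.1900, -0.1200)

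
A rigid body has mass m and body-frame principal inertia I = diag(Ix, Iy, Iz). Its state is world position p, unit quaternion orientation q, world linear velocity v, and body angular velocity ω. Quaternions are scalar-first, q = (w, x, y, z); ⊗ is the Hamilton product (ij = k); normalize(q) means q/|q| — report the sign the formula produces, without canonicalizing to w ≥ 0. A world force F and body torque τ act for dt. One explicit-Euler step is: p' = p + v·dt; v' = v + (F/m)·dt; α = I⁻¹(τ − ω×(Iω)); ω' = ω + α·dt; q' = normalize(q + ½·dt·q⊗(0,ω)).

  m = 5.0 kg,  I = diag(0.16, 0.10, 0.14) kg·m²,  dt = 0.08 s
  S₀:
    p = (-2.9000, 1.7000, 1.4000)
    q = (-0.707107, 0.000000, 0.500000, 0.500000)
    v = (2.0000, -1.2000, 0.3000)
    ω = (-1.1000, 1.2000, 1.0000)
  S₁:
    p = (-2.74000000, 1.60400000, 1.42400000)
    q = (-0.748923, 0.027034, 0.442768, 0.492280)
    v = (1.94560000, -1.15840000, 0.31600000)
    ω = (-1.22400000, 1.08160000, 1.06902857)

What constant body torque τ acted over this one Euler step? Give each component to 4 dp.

τ = (-0.2000, -0.1700, 0.2000)

Δω = ω₁−ω₀ = (-0.12400000, -0.11840000, 0.06902857)
precession coupling = (0.0480, -0.0220, 0.0792)
I·α + gyro = (-0.2000, -0.1700, 0.2000)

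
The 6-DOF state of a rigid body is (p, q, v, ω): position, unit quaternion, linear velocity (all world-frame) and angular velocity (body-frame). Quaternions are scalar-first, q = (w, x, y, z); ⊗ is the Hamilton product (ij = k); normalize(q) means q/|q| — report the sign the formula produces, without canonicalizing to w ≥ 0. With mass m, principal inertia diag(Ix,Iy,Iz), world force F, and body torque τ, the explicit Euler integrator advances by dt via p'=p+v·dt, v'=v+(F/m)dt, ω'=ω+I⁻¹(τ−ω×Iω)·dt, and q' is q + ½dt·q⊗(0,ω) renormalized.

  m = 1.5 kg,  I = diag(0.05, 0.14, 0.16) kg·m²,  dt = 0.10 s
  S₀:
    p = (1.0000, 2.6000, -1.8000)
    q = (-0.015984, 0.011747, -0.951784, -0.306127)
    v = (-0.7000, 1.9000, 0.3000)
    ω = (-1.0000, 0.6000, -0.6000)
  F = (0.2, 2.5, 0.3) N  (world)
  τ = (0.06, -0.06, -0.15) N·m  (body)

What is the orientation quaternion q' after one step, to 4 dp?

Hamilton product q⊗(0,ω) = (0.3991412, 0.7707306, 0.3035848, -0.9351454)
q' = normalize(q + ½dt·q⊗(0,ω)) = (0.0040, 0.0502, -0.9346, -0.3521)

q' = (0.0040, 0.0502, -0.9346, -0.3521)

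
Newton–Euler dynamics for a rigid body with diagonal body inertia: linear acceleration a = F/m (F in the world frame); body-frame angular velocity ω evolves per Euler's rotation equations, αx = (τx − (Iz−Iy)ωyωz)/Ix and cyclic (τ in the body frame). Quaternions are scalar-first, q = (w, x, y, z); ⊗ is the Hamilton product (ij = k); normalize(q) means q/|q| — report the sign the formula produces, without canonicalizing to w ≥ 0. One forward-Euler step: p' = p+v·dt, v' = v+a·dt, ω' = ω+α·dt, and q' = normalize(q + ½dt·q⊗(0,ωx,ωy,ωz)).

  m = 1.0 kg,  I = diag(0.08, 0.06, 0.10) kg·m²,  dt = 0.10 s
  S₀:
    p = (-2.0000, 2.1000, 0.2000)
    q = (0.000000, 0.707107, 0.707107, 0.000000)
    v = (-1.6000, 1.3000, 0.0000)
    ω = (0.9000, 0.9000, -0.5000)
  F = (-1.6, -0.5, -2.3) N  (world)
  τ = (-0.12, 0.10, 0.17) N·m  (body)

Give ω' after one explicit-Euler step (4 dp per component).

precession coupling ω×(Iω) = (-0.0180, 0.0090, -0.0162)
(τ − ω×Iω)/I = (-1.2750, 1.5167, 1.8620)
ω + α·dt = (0.7725, 1.0517, -0.3138)

ω' = (0.7725, 1.0517, -0.3138)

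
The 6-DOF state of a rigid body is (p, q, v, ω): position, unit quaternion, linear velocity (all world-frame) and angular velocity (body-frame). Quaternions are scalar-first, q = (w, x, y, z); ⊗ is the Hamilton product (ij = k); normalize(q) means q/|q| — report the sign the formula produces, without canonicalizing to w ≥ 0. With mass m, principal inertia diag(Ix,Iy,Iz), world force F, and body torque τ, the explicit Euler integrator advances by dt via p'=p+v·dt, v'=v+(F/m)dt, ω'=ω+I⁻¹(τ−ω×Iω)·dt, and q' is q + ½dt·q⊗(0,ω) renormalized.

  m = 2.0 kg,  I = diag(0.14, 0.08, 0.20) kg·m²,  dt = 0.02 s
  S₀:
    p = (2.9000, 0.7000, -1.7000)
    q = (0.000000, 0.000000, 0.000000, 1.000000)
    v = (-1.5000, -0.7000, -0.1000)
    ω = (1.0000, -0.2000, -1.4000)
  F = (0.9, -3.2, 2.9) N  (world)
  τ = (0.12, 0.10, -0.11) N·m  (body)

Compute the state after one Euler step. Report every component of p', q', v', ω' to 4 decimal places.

p' = (2.8700, 0.6860, -1.7020)
q' = (0.0140, 0.0020, 0.0100, 0.9999)
v' = (-1.4910, -0.7320, -0.0710)
ω' = (1.0123, -0.1960, -1.4122)

a = (0.4500, -1.6000, 1.4500)
new position p' = (2.8700, 0.6860, -1.7020)
new velocity v' = (-1.4910, -0.7320, -0.0710)
ω×(Iω) gyroscopic = (0.0336, 0.0840, 0.0120)
(τ − ω×Iω)/I = (0.6171, 0.2000, -0.6100)
new body rate ω' = (1.0123, -0.1960, -1.4122)
2q̇ = q⊗(0,ω) = (1.4000000, 0.2000000, 1.0000000, 0.0000000)
updated quaternion q' = (0.0140, 0.0020, 0.0100, 0.9999)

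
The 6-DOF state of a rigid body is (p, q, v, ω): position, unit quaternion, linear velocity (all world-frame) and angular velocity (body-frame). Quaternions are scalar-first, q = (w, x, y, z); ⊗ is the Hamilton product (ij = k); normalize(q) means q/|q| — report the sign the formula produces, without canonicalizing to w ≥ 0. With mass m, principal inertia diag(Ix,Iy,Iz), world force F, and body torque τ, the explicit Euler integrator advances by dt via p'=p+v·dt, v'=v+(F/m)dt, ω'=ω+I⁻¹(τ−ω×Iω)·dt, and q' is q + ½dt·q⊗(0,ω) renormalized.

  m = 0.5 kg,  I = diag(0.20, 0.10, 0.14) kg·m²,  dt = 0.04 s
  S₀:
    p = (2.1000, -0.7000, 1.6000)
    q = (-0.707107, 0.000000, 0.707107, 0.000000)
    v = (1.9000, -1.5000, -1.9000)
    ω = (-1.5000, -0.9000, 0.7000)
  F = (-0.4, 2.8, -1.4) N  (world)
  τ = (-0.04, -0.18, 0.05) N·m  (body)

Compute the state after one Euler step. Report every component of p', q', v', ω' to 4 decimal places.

gyro term ω×Iω = (-0.0252, -0.0630, -0.1350)
α = I⁻¹(τ − ω×Iω) = (-0.0740, -1.1700, 1.3214)
new body rate ω' = (-1.5030, -0.9468, 0.7529)
Hamilton product q⊗(0,ω) = (0.6363963, 1.5556354, 0.6363963, 0.5656856)
q' = normalize(q + ½dt·q⊗(0,ω)) = (-0.6939, 0.0311, 0.7193, 0.0113)
a = F/m = (-0.8000, 5.6000, -2.8000)
new position p' = (2.1760, -0.7600, 1.5240)
v' = v + a·dt = (1.8680, -1.2760, -2.0120)

p' = (2.1760, -0.7600, 1.5240)
q' = (-0.6939, 0.0311, 0.7193, 0.0113)
v' = (1.8680, -1.2760, -2.0120)
ω' = (-1.5030, -0.9468, 0.7529)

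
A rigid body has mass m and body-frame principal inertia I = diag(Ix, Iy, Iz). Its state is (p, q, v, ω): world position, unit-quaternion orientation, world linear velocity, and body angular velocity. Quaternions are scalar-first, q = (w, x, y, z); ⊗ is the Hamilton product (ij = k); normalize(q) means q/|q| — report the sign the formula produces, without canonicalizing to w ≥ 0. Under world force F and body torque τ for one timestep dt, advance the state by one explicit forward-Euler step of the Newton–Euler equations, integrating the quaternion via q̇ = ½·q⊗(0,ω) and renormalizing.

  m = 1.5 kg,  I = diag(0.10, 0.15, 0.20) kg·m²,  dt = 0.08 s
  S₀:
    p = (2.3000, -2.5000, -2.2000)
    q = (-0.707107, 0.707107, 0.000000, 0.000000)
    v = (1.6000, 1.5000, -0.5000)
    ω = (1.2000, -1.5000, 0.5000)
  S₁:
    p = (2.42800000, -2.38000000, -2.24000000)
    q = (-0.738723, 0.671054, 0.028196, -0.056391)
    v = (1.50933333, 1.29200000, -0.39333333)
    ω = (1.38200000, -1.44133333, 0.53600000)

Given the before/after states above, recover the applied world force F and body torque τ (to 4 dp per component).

v₁ − v₀ = (-0.09066667, -0.20800000, 0.10666667)
F = m·Δv/dt = (-1.7000, -3.9000, 2.0000)
Δω = ω₁−ω₀ = (0.18200000, 0.05866667, 0.03600000)
precession coupling = (-0.0375, -0.0600, -0.0900)
applied torque τ = (0.1900, 0.0500, 0.0000)

F = (-1.7000, -3.9000, 2.0000)
τ = (0.1900, 0.0500, 0.0000)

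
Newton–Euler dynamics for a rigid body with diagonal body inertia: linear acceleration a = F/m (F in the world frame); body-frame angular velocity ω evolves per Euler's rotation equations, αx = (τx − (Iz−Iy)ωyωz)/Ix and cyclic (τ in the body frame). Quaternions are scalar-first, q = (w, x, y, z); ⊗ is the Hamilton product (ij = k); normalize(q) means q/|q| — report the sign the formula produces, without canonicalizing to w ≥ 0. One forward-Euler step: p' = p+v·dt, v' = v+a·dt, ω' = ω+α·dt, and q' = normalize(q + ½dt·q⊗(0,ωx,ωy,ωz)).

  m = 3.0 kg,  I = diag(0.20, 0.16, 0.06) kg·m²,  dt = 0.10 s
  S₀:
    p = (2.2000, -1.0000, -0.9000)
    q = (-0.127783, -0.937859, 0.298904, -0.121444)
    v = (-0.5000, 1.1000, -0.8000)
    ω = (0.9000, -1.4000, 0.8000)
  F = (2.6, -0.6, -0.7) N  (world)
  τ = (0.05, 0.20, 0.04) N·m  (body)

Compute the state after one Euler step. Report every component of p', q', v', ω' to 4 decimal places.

angular accel α = (-0.3100, 0.6200, -0.1733)
ω' = ω + α·dt = (0.8690, -1.3380, 0.7827)
2q̇ = q⊗(0,ω) = (1.3596939, -0.0459031, 0.8198838, 0.9417626)
q' = normalize(q + ½dt·q⊗(0,ω)) = (-0.0595, -0.9362, 0.3385, -0.0740)
p + v·dt = (2.1500, -0.8900, -0.9800)
v + (F/m)dt = (-0.4133, 1.0800, -0.8233)

p' = (2.1500, -0.8900, -0.9800)
q' = (-0.0595, -0.9362, 0.3385, -0.0740)
v' = (-0.4133, 1.0800, -0.8233)
ω' = (0.8690, -1.3380, 0.7827)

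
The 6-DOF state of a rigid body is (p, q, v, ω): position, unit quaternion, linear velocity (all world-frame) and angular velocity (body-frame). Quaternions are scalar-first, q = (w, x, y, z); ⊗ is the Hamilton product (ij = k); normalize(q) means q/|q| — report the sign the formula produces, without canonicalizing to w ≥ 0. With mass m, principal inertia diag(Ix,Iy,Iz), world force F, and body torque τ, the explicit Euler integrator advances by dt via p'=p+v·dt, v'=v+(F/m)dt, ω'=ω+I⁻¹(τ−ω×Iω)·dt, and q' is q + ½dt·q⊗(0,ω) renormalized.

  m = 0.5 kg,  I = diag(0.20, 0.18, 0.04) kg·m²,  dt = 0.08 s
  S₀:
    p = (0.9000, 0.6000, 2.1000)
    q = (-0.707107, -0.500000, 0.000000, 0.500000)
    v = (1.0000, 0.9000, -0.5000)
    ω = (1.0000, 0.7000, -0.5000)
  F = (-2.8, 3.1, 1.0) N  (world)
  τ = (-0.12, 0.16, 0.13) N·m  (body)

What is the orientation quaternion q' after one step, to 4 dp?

q' = (-0.6762, -0.5415, -0.0098, 0.4994)

2q̇ = q⊗(0,ω) = (0.7500000, -1.0571070, -0.2449749, 0.0035535)
updated quaternion q' = (-0.6762, -0.5415, -0.0098, 0.4994)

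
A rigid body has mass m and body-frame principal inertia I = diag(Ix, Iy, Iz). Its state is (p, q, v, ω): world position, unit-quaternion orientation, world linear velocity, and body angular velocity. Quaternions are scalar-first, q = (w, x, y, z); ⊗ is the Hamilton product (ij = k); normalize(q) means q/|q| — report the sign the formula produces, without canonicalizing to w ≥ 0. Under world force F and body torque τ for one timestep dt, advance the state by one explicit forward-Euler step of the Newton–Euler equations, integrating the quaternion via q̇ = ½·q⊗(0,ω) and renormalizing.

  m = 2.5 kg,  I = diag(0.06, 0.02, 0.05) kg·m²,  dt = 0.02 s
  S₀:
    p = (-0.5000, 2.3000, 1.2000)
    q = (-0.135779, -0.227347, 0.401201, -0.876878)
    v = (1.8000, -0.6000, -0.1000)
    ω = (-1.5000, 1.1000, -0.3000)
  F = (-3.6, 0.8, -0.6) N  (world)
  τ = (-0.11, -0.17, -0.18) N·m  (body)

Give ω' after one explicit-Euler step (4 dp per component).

α = I⁻¹(τ − ω×Iω) = (-1.6683, -8.7250, -4.9200)
ω' = ω + α·dt = (-1.5334, 0.9255, -0.3984)

ω' = (-1.5334, 0.9255, -0.3984)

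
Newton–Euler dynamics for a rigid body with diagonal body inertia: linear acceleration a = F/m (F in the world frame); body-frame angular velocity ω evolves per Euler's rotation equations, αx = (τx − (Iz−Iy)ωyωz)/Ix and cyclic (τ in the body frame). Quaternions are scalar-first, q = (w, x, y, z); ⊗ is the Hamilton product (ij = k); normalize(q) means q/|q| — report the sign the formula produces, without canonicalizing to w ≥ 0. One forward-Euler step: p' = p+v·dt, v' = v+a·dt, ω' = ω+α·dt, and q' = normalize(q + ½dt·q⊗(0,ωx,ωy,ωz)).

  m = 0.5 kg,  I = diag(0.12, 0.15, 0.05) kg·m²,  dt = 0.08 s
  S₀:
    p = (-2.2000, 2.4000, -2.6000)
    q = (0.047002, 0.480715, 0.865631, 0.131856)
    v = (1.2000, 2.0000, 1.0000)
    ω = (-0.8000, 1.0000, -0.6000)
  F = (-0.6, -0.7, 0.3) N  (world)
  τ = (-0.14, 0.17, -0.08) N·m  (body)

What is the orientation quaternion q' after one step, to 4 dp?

q' = (0.0309, 0.4524, 0.8734, 0.1774)

q⊗(0,ω) = (-0.4019454, -0.6888362, 0.2299462, 1.1450186)
q + ½dt·q⊗(0,ω), renormalized = (0.0309, 0.4524, 0.8734, 0.1774)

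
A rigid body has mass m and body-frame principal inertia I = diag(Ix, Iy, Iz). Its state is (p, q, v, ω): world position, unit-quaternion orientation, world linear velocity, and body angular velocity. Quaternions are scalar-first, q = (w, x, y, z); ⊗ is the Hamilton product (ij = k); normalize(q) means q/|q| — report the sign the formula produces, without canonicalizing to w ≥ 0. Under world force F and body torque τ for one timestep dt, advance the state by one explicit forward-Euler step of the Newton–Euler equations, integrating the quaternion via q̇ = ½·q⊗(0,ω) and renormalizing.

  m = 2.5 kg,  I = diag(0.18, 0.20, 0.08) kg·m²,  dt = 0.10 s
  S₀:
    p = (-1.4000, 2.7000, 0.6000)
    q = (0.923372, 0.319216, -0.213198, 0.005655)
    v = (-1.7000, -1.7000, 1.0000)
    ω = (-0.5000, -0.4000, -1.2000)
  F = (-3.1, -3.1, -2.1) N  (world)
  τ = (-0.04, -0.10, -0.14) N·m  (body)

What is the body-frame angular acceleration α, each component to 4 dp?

gyro term ω×Iω = (-0.0576, 0.0600, 0.0040)
(τ − ω×Iω)/I = (0.0978, -0.8000, -1.8000)

α = (0.0978, -0.8000, -1.8000)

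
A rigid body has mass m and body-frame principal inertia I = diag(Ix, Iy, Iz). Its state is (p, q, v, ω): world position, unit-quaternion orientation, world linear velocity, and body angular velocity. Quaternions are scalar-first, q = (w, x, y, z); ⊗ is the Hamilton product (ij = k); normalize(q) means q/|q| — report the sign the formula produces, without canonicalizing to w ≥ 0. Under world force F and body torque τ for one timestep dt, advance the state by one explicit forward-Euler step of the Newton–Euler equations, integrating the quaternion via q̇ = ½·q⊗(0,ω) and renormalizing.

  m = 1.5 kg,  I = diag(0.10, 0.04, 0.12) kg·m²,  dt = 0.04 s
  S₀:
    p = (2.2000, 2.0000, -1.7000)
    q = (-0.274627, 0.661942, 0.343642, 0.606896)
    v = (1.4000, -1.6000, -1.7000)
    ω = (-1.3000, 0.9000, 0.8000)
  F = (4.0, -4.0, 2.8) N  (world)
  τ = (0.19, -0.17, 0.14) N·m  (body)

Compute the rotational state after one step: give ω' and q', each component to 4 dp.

(τ − ω×Iω)/I = (1.3240, -4.7700, 0.5817)
ω' = ω + α·dt = (-1.2470, 0.7092, 0.8233)
2q̇ = q⊗(0,ω) = (0.0657300, 0.0857223, -1.5656827, 0.8227808)
q' = normalize(q + ½dt·q⊗(0,ω)) = (-0.2731, 0.6632, 0.3121, 0.6230)

ω' = (-1.2470, 0.7092, 0.8233)
q' = (-0.2731, 0.6632, 0.3121, 0.6230)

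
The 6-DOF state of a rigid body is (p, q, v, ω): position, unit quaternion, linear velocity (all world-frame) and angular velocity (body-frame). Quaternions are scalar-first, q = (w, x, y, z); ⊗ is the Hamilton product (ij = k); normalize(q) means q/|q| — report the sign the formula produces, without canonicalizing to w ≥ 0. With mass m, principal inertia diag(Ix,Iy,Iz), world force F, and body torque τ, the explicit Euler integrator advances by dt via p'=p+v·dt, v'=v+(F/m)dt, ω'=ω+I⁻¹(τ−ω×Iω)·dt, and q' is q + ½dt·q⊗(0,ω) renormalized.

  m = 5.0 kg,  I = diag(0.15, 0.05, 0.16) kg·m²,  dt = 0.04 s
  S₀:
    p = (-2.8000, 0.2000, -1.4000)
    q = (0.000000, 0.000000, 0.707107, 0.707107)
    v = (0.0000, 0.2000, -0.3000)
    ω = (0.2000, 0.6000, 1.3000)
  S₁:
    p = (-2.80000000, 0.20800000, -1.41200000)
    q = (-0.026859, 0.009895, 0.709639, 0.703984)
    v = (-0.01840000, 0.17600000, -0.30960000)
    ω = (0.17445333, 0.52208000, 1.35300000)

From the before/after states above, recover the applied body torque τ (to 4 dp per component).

Δω = ω₁−ω₀ = (-0.02554667, -0.07792000, 0.05300000)
τ = I·(Δω/dt) + ω₀×(Iω₀) = (-0.0100, -0.1000, 0.2000)

τ = (-0.0100, -0.1000, 0.2000)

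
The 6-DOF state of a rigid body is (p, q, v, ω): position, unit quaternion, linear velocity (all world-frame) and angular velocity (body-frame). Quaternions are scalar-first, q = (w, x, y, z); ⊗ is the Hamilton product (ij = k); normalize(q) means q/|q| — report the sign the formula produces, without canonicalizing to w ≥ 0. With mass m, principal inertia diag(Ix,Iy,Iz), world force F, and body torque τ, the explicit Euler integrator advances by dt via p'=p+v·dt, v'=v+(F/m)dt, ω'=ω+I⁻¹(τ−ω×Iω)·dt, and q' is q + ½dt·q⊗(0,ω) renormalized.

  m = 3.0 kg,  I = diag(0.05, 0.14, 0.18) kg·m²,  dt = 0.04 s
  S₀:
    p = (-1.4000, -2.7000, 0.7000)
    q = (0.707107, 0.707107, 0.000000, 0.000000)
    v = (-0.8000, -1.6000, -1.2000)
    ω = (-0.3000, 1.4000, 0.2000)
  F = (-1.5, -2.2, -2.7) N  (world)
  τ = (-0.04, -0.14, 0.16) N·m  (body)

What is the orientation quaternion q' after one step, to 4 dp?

q' = (0.7111, 0.7026, 0.0170, 0.0226)

Hamilton product q⊗(0,ω) = (0.2121321, -0.2121321, 0.8485284, 1.1313712)
updated quaternion q' = (0.7111, 0.7026, 0.0170, 0.0226)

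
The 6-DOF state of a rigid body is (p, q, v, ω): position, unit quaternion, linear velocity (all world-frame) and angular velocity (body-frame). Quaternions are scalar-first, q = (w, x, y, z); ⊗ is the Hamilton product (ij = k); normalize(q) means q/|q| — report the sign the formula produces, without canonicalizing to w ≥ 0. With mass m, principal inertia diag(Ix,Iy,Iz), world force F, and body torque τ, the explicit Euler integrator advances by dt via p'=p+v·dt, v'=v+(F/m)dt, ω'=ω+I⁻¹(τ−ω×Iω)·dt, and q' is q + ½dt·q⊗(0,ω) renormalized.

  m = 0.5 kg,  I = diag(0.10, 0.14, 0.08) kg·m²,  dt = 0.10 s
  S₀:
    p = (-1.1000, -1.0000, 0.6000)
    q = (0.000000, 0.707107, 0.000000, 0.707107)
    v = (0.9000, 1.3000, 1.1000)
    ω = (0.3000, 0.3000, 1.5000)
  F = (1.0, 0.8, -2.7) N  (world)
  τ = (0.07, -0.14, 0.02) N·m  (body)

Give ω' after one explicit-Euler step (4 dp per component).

ω' = (0.3970, 0.1936, 1.5205)

angular accel α = (0.9700, -1.0643, 0.2050)
ω + α·dt = (0.3970, 0.1936, 1.5205)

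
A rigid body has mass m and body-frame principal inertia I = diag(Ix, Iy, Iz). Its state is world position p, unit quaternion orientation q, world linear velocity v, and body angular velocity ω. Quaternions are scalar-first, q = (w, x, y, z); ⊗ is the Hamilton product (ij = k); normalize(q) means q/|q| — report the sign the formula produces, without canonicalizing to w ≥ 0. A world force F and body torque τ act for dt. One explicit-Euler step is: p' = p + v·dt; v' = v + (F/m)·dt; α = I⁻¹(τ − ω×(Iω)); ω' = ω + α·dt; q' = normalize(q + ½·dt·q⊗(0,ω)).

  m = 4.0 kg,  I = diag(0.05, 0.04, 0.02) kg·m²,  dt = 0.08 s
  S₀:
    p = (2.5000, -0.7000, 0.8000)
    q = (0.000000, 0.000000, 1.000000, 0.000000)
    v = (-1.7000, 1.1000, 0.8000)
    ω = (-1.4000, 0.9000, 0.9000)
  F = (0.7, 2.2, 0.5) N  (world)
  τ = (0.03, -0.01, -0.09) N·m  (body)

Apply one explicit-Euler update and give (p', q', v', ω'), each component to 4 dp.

a = (0.1750, 0.5500, 0.1250)
p + v·dt = (2.3640, -0.6120, 0.8640)
new velocity v' = (-1.6860, 1.1440, 0.8100)
α = I⁻¹(τ − ω×Iω) = (0.9240, 0.6950, -5.1300)
ω + α·dt = (-1.3261, 0.9556, 0.4896)
Hamilton product q⊗(0,ω) = (-0.9000000, 0.9000000, 0.0000000, 1.4000000)
updated quaternion q' = (-0.0359, 0.0359, 0.9971, 0.0558)

p' = (2.3640, -0.6120, 0.8640)
q' = (-0.0359, 0.0359, 0.9971, 0.0558)
v' = (-1.6860, 1.1440, 0.8100)
ω' = (-1.3261, 0.9556, 0.4896)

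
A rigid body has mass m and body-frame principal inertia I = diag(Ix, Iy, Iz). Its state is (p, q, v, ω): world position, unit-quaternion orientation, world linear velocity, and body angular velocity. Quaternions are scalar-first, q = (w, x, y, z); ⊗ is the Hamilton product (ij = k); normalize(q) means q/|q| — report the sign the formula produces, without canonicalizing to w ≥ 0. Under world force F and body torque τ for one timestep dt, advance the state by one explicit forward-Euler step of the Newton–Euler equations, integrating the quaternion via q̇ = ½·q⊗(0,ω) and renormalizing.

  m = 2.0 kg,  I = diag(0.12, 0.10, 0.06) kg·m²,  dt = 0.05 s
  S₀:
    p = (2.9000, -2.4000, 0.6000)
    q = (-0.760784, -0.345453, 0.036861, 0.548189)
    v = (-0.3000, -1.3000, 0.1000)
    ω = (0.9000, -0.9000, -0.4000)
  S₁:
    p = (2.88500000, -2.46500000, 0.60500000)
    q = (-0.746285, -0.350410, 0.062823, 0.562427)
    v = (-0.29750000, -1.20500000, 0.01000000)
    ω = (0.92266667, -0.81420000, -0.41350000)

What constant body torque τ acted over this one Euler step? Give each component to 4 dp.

ω₁ − ω₀ = (0.02266667, 0.08580000, -0.01350000)
ω₀×(Iω₀) = (-0.0144, -0.0216, 0.0162)
τ = I·(Δω/dt) + ω₀×(Iω₀) = (0.0400, 0.1500, 0.0000)

τ = (0.0400, 0.1500, 0.0000)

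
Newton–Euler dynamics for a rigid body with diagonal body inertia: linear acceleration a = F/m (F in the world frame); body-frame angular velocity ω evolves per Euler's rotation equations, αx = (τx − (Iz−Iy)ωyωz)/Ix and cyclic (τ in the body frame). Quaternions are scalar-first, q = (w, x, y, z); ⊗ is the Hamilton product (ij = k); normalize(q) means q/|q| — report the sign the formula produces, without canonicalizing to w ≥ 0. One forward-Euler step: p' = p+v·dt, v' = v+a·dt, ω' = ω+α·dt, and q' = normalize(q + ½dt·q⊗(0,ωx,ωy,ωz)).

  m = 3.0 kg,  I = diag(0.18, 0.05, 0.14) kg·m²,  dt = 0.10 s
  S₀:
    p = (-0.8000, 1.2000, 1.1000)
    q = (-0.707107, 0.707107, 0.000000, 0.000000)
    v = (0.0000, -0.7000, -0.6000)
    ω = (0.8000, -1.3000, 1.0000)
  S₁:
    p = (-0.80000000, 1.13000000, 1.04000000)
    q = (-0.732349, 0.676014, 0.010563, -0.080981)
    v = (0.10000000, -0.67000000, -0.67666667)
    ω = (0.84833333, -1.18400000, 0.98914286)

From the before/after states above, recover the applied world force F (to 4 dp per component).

F = (3.0000, 0.9000, -2.3000)

Δv = v₁−v₀ = (0.10000000, 0.03000000, -0.07666667)
applied force F = (3.0000, 0.9000, -2.3000)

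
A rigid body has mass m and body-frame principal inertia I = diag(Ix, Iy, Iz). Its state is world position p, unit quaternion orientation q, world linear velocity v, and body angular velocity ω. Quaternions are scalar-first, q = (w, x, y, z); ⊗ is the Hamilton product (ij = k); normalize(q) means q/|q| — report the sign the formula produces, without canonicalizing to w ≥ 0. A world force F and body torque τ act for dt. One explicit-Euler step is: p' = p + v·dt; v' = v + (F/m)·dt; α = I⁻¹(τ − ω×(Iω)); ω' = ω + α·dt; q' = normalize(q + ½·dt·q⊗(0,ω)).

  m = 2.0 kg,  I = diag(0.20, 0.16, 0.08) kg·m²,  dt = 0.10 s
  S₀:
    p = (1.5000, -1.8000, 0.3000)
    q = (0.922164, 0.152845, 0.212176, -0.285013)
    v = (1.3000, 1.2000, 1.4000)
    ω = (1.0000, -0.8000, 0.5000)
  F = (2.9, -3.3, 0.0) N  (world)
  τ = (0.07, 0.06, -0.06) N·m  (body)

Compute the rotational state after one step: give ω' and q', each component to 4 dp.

precession coupling ω×(Iω) = (0.0320, 0.0600, 0.0320)
α = I⁻¹(τ − ω×Iω) = (0.1900, 0.0000, -1.1500)
new body rate ω' = (1.0190, -0.8000, 0.3850)
q⊗(0,ω) = (0.1594023, 0.8002416, -1.0991667, 0.1266300)
q' = normalize(q + ½dt·q⊗(0,ω)) = (0.9279, 0.1924, 0.1568, -0.2780)

ω' = (1.0190, -0.8000, 0.3850)
q' = (0.9279, 0.1924, 0.1568, -0.2780)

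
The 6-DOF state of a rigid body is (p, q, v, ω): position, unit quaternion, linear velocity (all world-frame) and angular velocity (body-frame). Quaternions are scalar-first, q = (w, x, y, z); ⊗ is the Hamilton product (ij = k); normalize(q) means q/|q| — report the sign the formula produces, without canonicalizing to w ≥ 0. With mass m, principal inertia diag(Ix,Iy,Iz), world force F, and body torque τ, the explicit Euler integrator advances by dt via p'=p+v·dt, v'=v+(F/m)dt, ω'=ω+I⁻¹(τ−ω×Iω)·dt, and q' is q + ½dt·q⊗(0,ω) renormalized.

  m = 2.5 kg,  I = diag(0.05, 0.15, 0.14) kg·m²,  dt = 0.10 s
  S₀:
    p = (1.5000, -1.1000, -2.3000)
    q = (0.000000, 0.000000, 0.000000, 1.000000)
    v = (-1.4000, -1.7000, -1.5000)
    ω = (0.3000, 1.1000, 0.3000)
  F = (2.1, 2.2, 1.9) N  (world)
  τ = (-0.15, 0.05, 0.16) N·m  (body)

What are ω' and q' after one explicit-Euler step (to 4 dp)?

gyro term ω×Iω = (-0.0033, -0.0081, 0.0330)
(τ − ω×Iω)/I = (-2.9340, 0.3873, 0.9071)
ω' = ω + α·dt = (0.0066, 1.1387, 0.3907)
q⊗(0,ω) = (-0.3000000, -1.1000000, 0.3000000, 0.0000000)
q + ½dt·q⊗(0,ω), renormalized = (-0.0150, -0.0549, 0.0150, 0.9983)

ω' = (0.0066, 1.1387, 0.3907)
q' = (-0.0150, -0.0549, 0.0150, 0.9983)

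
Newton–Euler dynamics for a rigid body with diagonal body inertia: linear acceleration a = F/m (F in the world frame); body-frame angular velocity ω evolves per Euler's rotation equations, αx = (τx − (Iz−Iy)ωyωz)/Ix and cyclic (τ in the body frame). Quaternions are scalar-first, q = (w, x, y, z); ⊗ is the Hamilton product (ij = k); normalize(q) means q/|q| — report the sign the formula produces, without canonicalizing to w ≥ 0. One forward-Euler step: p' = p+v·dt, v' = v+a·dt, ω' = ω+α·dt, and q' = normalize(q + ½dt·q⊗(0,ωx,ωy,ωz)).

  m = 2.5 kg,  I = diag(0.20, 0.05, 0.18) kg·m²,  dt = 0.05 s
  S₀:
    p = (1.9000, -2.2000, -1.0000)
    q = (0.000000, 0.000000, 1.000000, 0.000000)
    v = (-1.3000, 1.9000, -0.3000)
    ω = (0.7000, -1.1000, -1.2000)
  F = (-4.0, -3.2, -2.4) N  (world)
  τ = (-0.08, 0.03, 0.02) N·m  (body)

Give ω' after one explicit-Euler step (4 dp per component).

ω' = (0.6371, -1.0532, -1.2265)

precession coupling ω×(Iω) = (0.1716, -0.0168, 0.1155)
(τ − ω×Iω)/I = (-1.2580, 0.9360, -0.5306)
ω' = ω + α·dt = (0.6371, -1.0532, -1.2265)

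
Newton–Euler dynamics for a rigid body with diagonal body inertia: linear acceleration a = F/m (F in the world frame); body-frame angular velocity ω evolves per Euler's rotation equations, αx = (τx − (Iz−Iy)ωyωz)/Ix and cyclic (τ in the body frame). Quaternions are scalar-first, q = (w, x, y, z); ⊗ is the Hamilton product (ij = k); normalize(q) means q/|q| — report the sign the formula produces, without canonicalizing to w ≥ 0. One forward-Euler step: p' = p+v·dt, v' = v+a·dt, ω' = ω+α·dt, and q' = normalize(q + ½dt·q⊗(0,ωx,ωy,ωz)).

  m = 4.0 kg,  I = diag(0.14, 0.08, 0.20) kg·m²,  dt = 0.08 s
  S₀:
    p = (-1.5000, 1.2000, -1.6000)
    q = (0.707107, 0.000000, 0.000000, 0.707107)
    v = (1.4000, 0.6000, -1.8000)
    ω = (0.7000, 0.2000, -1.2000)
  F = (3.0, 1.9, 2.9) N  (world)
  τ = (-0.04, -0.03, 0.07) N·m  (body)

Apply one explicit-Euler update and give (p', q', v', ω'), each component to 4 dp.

p' = (-1.3880, 1.2480, -1.7440)
q' = (0.7399, 0.0141, 0.0254, 0.6721)
v' = (1.4600, 0.6380, -1.7420)
ω' = (0.6936, 0.1196, -1.1686)

a = F/m = (0.7500, 0.4750, 0.7250)
p' = p + v·dt = (-1.3880, 1.2480, -1.7440)
v + (F/m)dt = (1.4600, 0.6380, -1.7420)
gyro term ω×Iω = (-0.0288, 0.0504, -0.0084)
angular accel α = (-0.0800, -1.0050, 0.3920)
new body rate ω' = (0.6936, 0.1196, -1.1686)
2q̇ = q⊗(0,ω) = (0.8485284, 0.3535535, 0.6363963, -0.8485284)
q + ½dt·q⊗(0,ω), renormalized = (0.7399, 0.0141, 0.0254, 0.6721)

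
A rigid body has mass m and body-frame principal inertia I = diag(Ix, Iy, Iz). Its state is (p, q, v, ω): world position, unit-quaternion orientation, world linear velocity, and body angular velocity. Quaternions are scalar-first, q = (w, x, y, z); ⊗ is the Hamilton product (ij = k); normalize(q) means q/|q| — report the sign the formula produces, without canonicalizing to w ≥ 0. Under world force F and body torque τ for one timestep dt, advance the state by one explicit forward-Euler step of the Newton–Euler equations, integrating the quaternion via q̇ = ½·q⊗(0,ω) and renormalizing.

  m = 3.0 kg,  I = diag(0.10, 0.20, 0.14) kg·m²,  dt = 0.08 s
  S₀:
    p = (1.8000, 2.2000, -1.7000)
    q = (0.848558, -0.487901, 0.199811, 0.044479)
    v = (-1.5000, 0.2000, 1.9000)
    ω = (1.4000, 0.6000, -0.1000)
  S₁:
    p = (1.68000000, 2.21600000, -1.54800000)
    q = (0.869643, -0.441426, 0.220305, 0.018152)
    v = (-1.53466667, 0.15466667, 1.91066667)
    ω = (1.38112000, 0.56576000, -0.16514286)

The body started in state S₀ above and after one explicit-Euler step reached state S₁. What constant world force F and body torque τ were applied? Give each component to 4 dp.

F = (-1.3000, -1.7000, 0.4000)
τ = (-0.0200, -0.0800, -0.0300)

ω₁ − ω₀ = (-0.01888000, -0.03424000, -0.06514286)
gyro term ω₀×Iω₀ = (0.0036, 0.0056, 0.0840)
τ = I·(Δω/dt) + ω₀×(Iω₀) = (-0.0200, -0.0800, -0.0300)
v₁ − v₀ = (-0.03466667, -0.04533333, 0.01066667)
applied force F = (-1.3000, -1.7000, 0.4000)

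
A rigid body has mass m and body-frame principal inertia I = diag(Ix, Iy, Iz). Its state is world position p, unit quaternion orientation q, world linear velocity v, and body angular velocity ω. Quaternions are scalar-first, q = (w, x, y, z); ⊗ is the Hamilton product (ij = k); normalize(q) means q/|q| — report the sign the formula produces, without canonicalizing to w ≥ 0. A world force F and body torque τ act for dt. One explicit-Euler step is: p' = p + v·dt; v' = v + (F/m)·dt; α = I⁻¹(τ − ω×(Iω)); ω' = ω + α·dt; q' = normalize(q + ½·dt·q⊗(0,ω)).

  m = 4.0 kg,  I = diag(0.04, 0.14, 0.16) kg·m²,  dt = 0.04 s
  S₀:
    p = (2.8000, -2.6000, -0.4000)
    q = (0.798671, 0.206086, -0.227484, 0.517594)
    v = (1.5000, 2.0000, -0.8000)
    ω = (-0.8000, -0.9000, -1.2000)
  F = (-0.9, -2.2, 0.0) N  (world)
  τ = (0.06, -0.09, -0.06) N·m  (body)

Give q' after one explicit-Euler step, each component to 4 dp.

q⊗(0,ω) = (0.5812460, 0.0998786, -0.8855759, -1.3258698)
q + ½dt·q⊗(0,ω), renormalized = (0.8098, 0.2080, -0.2451, 0.4908)

q' = (0.8098, 0.2080, -0.2451, 0.4908)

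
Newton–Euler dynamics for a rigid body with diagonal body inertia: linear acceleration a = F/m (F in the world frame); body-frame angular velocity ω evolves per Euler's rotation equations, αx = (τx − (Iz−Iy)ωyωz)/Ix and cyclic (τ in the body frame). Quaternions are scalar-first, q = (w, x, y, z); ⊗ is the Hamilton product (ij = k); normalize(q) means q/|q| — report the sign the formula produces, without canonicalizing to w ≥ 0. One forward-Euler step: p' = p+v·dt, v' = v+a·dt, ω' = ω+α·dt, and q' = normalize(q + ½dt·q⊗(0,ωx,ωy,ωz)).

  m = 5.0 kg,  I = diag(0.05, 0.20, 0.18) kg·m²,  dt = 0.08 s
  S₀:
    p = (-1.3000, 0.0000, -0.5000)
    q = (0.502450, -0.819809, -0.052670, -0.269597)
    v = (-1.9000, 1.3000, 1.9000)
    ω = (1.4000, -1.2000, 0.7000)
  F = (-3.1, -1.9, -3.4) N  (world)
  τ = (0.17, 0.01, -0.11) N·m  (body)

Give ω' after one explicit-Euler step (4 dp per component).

ω' = (1.6451, -1.1450, 0.7631)

precession coupling ω×(Iω) = (0.0168, -0.1274, -0.2520)
(τ − ω×Iω)/I = (3.0640, 0.6870, 0.7889)
new body rate ω' = (1.6451, -1.1450, 0.7631)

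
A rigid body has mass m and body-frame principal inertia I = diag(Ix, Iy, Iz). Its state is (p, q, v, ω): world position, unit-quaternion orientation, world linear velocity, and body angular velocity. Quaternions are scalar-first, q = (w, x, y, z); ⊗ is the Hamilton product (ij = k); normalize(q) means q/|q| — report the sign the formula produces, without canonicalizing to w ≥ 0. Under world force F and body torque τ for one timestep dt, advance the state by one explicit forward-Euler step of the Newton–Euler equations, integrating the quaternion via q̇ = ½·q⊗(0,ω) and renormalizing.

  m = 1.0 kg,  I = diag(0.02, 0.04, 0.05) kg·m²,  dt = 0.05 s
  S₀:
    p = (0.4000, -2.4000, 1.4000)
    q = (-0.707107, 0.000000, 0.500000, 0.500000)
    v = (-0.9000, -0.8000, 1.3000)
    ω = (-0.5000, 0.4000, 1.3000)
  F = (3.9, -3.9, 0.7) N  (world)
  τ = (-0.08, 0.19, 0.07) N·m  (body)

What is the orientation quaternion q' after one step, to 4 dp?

q⊗(0,ω) = (-0.8500000, 0.8035535, -0.5328428, -0.6692391)
q' = normalize(q + ½dt·q⊗(0,ω)) = (-0.7279, 0.0201, 0.4864, 0.4830)

q' = (-0.7279, 0.0201, 0.4864, 0.4830)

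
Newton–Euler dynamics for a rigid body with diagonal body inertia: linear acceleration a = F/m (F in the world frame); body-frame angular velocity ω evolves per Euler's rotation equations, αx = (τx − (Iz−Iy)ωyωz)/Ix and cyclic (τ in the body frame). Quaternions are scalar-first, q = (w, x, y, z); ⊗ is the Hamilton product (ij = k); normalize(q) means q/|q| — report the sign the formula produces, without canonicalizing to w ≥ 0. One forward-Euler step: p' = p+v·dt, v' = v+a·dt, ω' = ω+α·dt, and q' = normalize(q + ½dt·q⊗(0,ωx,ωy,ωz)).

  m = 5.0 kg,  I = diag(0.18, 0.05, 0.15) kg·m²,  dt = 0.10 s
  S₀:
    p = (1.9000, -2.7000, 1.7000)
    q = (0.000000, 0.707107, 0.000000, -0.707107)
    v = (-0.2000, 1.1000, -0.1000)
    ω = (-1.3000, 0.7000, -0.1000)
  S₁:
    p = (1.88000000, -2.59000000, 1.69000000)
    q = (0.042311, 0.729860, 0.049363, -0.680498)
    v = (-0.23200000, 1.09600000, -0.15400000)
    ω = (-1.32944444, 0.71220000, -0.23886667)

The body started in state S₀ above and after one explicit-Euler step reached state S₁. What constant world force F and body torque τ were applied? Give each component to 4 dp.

velocity change Δv = (-0.03200000, -0.00400000, -0.05400000)
applied force F = (-1.6000, -0.2000, -2.7000)
Δω = ω₁−ω₀ = (-0.02944444, 0.01220000, -0.13886667)
precession coupling = (-0.0070, 0.0039, 0.1183)
I·α + gyro = (-0.0600, 0.0100, -0.0900)

F = (-1.6000, -0.2000, -2.7000)
τ = (-0.0600, 0.0100, -0.0900)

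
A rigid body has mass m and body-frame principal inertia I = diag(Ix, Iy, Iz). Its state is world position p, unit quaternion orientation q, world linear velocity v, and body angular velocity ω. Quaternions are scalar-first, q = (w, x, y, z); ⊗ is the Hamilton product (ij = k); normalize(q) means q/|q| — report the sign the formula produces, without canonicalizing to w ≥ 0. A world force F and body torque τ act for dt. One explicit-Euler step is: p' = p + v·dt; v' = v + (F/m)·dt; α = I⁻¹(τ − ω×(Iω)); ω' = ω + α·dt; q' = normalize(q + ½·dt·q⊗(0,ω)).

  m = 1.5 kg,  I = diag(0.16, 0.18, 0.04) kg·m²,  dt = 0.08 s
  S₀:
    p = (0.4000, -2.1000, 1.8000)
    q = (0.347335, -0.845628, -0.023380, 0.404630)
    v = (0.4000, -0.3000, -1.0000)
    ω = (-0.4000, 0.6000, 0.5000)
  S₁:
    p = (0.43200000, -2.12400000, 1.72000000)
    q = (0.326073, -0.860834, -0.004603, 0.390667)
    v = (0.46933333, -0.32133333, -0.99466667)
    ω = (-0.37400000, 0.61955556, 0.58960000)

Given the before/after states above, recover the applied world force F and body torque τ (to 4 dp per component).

F = (1.3000, -0.4000, 0.1000)
τ = (0.0100, 0.0200, 0.0400)

rate change Δω = (0.02600000, 0.01955556, 0.08960000)
ω₀×(Iω₀) = (-0.0420, -0.0240, -0.0048)
applied torque τ = (0.0100, 0.0200, 0.0400)
v₁ − v₀ = (0.06933333, -0.02133333, 0.00533333)
applied force F = (1.3000, -0.4000, 0.1000)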